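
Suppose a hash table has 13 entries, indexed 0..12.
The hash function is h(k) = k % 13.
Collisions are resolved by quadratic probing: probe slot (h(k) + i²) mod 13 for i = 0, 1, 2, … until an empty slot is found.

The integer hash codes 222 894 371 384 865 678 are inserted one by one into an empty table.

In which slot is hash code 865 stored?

Insert 222: h=1, slot 1 empty → index 1.
Insert 894: h=10, slot 10 empty → index 10.
Insert 371: h=7, slot 7 empty → index 7.
Insert 384: h=7, slot 7 occupied → index 8.
Insert 865: h=7, slots 7,8 occupied → index 11.
Insert 678: h=2, slot 2 empty → index 2.
Table: [∅, 222, 678, ∅, ∅, ∅, ∅, 371, 384, ∅, 894, 865, ∅]

11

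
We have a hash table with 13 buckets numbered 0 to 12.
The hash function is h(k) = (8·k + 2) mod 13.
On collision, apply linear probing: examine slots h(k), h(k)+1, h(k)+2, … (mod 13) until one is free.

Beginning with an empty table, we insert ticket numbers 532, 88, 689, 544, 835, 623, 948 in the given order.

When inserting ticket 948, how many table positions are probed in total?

3

532: h=7 => slot 7
88: h=4 => slot 4
689: h=2 => slot 2
544: h=12 => slot 12
835: h=0 => slot 0
623: h=7, probe 7,8 => slot 8
948: h=7, probe 7,8,9 => slot 9
Table: [835, ., 689, ., 88, ., ., 532, 623, 948, ., ., 544]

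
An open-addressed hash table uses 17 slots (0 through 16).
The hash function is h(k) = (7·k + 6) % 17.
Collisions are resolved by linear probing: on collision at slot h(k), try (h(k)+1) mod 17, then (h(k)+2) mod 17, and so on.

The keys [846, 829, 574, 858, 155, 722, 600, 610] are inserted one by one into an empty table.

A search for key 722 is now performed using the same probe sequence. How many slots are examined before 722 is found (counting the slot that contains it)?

5

846 hashes to 12; slot 12 is free -> place at 12.
829 hashes to 12; 12 taken -> place at 13.
574 hashes to 12; 12,13 taken -> place at 14.
858 hashes to 11; slot 11 is free -> place at 11.
155 hashes to 3; slot 3 is free -> place at 3.
722 hashes to 11; 11,12,13,14 taken -> place at 15.
600 hashes to 7; slot 7 is free -> place at 7.
610 hashes to 9; slot 9 is free -> place at 9.
Table: [_, _, _, 155, _, _, _, 600, _, 610, _, 858, 846, 829, 574, 722, _]
Lookup 722: h=11, probe 11,12,13,14,15 → found at 15.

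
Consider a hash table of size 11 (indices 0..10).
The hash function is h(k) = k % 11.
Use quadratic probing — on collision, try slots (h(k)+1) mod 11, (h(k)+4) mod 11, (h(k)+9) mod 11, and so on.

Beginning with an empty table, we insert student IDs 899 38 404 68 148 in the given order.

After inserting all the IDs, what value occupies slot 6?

Insert 899: h=8, slot 8 empty → index 8.
Insert 38: h=5, slot 5 empty → index 5.
Insert 404: h=8, slot 8 occupied → index 9.
Insert 68: h=2, slot 2 empty → index 2.
Insert 148: h=5, slot 5 occupied → index 6.
Table: [—, —, 68, —, —, 38, 148, —, 899, 404, —]

148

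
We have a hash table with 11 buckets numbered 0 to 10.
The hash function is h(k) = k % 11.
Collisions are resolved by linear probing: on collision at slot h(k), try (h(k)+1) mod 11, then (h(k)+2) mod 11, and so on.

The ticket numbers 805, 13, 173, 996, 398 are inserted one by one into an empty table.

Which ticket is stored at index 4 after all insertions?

398

Insert 805: h=2, slot 2 empty => index 2.
Insert 13: h=2, slot 2 occupied => index 3.
Insert 173: h=8, slot 8 empty => index 8.
Insert 996: h=6, slot 6 empty => index 6.
Insert 398: h=2, slots 2,3 occupied => index 4.
Table: [—, —, 805, 13, 398, —, 996, —, 173, —, —]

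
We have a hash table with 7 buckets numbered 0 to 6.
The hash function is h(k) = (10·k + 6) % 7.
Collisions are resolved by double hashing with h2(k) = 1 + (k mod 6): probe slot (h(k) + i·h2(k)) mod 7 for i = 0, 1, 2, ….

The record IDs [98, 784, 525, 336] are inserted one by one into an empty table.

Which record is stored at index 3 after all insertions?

525

98: h=6 → slot 6
784: h=6, h2=5, probe 6,4 → slot 4
525: h=6, h2=4, probe 6,3 → slot 3
336: h=6, h2=1, probe 6,0 → slot 0
Table: [336, ., ., 525, 784, ., 98]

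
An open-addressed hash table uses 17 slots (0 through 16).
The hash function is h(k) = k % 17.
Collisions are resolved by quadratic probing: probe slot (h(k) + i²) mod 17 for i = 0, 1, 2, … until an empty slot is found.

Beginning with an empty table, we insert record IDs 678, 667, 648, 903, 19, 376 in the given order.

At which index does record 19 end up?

6

678 hashes to 15; slot 15 is free → place at 15.
667 hashes to 4; slot 4 is free → place at 4.
648 hashes to 2; slot 2 is free → place at 2.
903 hashes to 2; 2 taken → place at 3.
19 hashes to 2; 2,3 taken → place at 6.
376 hashes to 2; 2,3,6 taken → place at 11.
Table: [_, _, 648, 903, 667, _, 19, _, _, _, _, 376, _, _, _, 678, _]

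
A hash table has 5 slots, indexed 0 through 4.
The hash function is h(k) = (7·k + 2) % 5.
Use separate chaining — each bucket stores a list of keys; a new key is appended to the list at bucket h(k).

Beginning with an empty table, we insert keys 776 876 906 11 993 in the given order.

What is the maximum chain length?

Insert 776: h=4, bucket 4 empty → new chain.
Insert 876: h=4, bucket 4 nonempty → append to chain.
Insert 906: h=4, bucket 4 nonempty → append to chain.
Insert 11: h=4, bucket 4 nonempty → append to chain.
Insert 993: h=3, bucket 3 empty → new chain.
Final buckets:
0: —
1: —
2: —
3: 993
4: 776 -> 876 -> 906 -> 11

4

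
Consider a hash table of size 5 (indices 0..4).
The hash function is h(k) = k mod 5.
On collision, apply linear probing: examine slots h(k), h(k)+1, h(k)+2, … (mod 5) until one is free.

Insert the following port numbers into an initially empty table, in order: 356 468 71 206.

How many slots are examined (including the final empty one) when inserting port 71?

2

356 hashes to 1; slot 1 is free → place at 1.
468 hashes to 3; slot 3 is free → place at 3.
71 hashes to 1; 1 taken → place at 2.
206 hashes to 1; 1,2,3 taken → place at 4.
Table: [., 356, 71, 468, 206]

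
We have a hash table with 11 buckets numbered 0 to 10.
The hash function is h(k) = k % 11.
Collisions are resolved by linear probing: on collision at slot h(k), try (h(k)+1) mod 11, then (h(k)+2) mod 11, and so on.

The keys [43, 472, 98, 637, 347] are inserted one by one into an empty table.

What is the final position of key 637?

2

43: h=10 → slot 10
472: h=10, probe 10,0 → slot 0
98: h=10, probe 10,0,1 → slot 1
637: h=10, probe 10,0,1,2 → slot 2
347: h=6 → slot 6
Table: [472, 98, 637, _, _, _, 347, _, _, _, 43]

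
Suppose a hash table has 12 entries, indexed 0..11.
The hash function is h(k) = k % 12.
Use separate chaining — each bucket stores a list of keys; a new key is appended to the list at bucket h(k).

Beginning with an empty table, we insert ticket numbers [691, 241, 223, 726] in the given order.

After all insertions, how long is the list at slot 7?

Insert 691: h=7, bucket 7 empty → new chain.
Insert 241: h=1, bucket 1 empty → new chain.
Insert 223: h=7, bucket 7 nonempty → append to chain.
Insert 726: h=6, bucket 6 empty → new chain.
Final buckets:
0: -
1: 241
2: -
3: -
4: -
5: -
6: 726
7: 691 -> 223
8: -
9: -
10: -
11: -

2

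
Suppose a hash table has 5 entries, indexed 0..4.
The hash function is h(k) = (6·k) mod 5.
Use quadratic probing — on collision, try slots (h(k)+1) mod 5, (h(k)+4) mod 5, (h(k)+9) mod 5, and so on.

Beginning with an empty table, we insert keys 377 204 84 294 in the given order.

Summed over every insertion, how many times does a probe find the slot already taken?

Insert 377: h=2, slot 2 empty => index 2.
Insert 204: h=4, slot 4 empty => index 4.
Insert 84: h=4, slot 4 occupied => index 0.
Insert 294: h=4, slots 4,0 occupied => index 3.
Table: [84, ∅, 377, 294, 204]

3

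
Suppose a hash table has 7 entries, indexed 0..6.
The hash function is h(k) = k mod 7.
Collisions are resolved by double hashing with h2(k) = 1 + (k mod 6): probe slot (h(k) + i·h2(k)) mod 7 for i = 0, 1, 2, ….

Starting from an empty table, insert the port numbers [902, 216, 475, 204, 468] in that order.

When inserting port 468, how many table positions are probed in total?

5

902: h=6 => slot 6
216: h=6, h2=1, probe 6,0 => slot 0
475: h=6, h2=2, probe 6,1 => slot 1
204: h=1, h2=1, probe 1,2 => slot 2
468: h=6, h2=1, probe 6,0,1,2,3 => slot 3
Table: [216, 475, 204, 468, -, -, 902]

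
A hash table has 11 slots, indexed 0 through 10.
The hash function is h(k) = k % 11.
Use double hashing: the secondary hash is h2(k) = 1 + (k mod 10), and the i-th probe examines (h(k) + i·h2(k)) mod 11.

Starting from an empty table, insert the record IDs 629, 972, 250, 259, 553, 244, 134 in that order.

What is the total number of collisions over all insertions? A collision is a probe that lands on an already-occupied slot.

Insert 629: h=2, slot 2 empty → index 2.
Insert 972: h=4, slot 4 empty → index 4.
Insert 250: h=8, slot 8 empty → index 8.
Insert 259: h=6, slot 6 empty → index 6.
Insert 553: h=3, slot 3 empty → index 3.
Insert 244: h=2, h2=5, slot 2 occupied → index 7.
Insert 134: h=2, h2=5, slots 2,7 occupied → index 1.
Table: [., 134, 629, 553, 972, ., 259, 244, 250, ., .]

3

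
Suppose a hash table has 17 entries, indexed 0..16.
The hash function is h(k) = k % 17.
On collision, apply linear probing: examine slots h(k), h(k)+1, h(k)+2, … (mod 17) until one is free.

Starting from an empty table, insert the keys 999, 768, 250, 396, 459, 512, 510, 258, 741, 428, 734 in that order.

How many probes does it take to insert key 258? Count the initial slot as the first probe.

2

999: h=13 => slot 13
768: h=3 => slot 3
250: h=12 => slot 12
396: h=5 => slot 5
459: h=0 => slot 0
512: h=2 => slot 2
510: h=0, probe 0,1 => slot 1
258: h=3, probe 3,4 => slot 4
741: h=10 => slot 10
428: h=3, probe 3,4,5,6 => slot 6
734: h=3, probe 3,4,5,6,7 => slot 7
Table: [459, 510, 512, 768, 258, 396, 428, 734, -, -, 741, -, 250, 999, -, -, -]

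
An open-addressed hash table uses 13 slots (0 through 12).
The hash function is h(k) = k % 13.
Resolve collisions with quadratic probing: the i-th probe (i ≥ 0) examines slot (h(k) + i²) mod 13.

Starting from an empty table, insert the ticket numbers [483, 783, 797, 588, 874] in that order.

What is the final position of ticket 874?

483: h=2 -> slot 2
783: h=3 -> slot 3
797: h=4 -> slot 4
588: h=3, probe 3,4,7 -> slot 7
874: h=3, probe 3,4,7,12 -> slot 12
Table: [-, -, 483, 783, 797, -, -, 588, -, -, -, -, 874]

12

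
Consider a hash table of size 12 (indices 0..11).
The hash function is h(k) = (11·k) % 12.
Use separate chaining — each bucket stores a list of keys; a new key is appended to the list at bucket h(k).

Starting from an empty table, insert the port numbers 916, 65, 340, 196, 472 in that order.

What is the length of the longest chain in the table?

4

Insert 916: h=8, bucket 8 empty -> new chain.
Insert 65: h=7, bucket 7 empty -> new chain.
Insert 340: h=8, bucket 8 nonempty -> append to chain.
Insert 196: h=8, bucket 8 nonempty -> append to chain.
Insert 472: h=8, bucket 8 nonempty -> append to chain.
Final buckets:
0: -
1: -
2: -
3: -
4: -
5: -
6: -
7: 65
8: 916 -> 340 -> 196 -> 472
9: -
10: -
11: -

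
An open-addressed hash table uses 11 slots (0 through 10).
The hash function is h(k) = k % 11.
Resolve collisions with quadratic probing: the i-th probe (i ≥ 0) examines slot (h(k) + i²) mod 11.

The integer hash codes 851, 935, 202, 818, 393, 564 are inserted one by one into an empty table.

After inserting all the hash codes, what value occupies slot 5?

202

851: h=4 => slot 4
935: h=0 => slot 0
202: h=4, probe 4,5 => slot 5
818: h=4, probe 4,5,8 => slot 8
393: h=8, probe 8,9 => slot 9
564: h=3 => slot 3
Table: [935, _, _, 564, 851, 202, _, _, 818, 393, _]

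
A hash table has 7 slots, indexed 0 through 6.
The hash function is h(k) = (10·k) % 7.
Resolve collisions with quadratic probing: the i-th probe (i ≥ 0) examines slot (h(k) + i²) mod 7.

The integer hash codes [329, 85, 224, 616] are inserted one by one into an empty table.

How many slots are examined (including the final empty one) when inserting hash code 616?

3

329 hashes to 0; slot 0 is free -> place at 0.
85 hashes to 3; slot 3 is free -> place at 3.
224 hashes to 0; 0 taken -> place at 1.
616 hashes to 0; 0,1 taken -> place at 4.
Table: [329, 224, ., 85, 616, ., .]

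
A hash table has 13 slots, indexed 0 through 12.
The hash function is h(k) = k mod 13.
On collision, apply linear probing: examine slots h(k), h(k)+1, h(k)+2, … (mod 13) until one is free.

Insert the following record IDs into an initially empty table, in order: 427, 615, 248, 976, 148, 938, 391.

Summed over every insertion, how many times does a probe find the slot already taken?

427 hashes to 11; slot 11 is free → place at 11.
615 hashes to 4; slot 4 is free → place at 4.
248 hashes to 1; slot 1 is free → place at 1.
976 hashes to 1; 1 taken → place at 2.
148 hashes to 5; slot 5 is free → place at 5.
938 hashes to 2; 2 taken → place at 3.
391 hashes to 1; 1,2,3,4,5 taken → place at 6.
Table: [—, 248, 976, 938, 615, 148, 391, —, —, —, —, 427, —]

7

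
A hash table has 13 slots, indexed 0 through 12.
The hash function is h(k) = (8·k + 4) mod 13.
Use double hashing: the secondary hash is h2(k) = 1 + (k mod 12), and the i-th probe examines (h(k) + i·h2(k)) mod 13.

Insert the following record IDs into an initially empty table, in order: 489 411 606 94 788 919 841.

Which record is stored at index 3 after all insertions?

Insert 489: h=3, slot 3 empty -> index 3.
Insert 411: h=3, h2=4, slot 3 occupied -> index 7.
Insert 606: h=3, h2=7, slot 3 occupied -> index 10.
Insert 94: h=2, slot 2 empty -> index 2.
Insert 788: h=3, h2=9, slot 3 occupied -> index 12.
Insert 919: h=11, slot 11 empty -> index 11.
Insert 841: h=11, h2=2, slot 11 occupied -> index 0.
Table: [841, ., 94, 489, ., ., ., 411, ., ., 606, 919, 788]

489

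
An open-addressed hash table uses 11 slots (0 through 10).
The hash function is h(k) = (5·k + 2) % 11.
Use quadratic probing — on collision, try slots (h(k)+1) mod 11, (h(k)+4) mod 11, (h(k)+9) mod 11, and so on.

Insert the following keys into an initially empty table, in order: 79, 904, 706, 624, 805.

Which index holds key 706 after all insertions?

5

79 hashes to 1; slot 1 is free → place at 1.
904 hashes to 1; 1 taken → place at 2.
706 hashes to 1; 1,2 taken → place at 5.
624 hashes to 9; slot 9 is free → place at 9.
805 hashes to 1; 1,2,5 taken → place at 10.
Table: [., 79, 904, ., ., 706, ., ., ., 624, 805]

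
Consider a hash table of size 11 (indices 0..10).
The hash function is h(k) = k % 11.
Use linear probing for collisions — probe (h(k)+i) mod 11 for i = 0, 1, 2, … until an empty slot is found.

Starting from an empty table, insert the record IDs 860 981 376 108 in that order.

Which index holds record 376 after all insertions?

Insert 860: h=2, slot 2 empty => index 2.
Insert 981: h=2, slot 2 occupied => index 3.
Insert 376: h=2, slots 2,3 occupied => index 4.
Insert 108: h=9, slot 9 empty => index 9.
Table: [∅, ∅, 860, 981, 376, ∅, ∅, ∅, ∅, 108, ∅]

4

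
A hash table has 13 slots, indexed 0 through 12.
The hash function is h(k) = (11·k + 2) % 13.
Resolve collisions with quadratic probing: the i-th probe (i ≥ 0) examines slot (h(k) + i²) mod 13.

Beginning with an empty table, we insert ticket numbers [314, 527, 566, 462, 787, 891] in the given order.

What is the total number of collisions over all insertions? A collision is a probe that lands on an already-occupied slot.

10

Insert 314: h=11, slot 11 empty => index 11.
Insert 527: h=1, slot 1 empty => index 1.
Insert 566: h=1, slot 1 occupied => index 2.
Insert 462: h=1, slots 1,2 occupied => index 5.
Insert 787: h=1, slots 1,2,5 occupied => index 10.
Insert 891: h=1, slots 1,2,5,10 occupied => index 4.
Table: [∅, 527, 566, ∅, 891, 462, ∅, ∅, ∅, ∅, 787, 314, ∅]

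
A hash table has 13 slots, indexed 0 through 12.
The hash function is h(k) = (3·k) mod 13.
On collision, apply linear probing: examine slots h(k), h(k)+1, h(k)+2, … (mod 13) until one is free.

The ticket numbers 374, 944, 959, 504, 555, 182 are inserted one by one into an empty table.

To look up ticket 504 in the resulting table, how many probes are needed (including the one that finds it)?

3

374: h=4 → slot 4
944: h=11 → slot 11
959: h=4, probe 4,5 → slot 5
504: h=4, probe 4,5,6 → slot 6
555: h=1 → slot 1
182: h=0 → slot 0
Table: [182, 555, -, -, 374, 959, 504, -, -, -, -, 944, -]
Lookup 504: h=4, probe 4,5,6 → found at 6.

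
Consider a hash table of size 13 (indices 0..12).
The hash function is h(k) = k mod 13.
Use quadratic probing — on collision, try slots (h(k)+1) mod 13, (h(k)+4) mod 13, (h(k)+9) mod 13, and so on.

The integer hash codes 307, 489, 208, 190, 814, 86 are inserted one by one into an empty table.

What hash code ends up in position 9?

489

307: h=8 -> slot 8
489: h=8, probe 8,9 -> slot 9
208: h=0 -> slot 0
190: h=8, probe 8,9,12 -> slot 12
814: h=8, probe 8,9,12,4 -> slot 4
86: h=8, probe 8,9,12,4,11 -> slot 11
Table: [208, ., ., ., 814, ., ., ., 307, 489, ., 86, 190]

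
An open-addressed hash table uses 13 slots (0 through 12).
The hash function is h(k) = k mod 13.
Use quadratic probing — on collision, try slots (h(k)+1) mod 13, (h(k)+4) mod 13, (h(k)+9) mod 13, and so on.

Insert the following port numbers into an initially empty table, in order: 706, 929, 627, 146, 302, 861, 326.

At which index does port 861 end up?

2

706 hashes to 4; slot 4 is free → place at 4.
929 hashes to 6; slot 6 is free → place at 6.
627 hashes to 3; slot 3 is free → place at 3.
146 hashes to 3; 3,4 taken → place at 7.
302 hashes to 3; 3,4,7 taken → place at 12.
861 hashes to 3; 3,4,7,12,6 taken → place at 2.
326 hashes to 1; slot 1 is free → place at 1.
Table: [∅, 326, 861, 627, 706, ∅, 929, 146, ∅, ∅, ∅, ∅, 302]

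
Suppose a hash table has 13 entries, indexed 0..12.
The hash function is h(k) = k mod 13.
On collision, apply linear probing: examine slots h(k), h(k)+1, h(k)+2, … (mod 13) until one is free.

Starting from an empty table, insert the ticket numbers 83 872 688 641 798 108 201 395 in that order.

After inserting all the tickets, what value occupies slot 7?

Insert 83: h=5, slot 5 empty -> index 5.
Insert 872: h=1, slot 1 empty -> index 1.
Insert 688: h=12, slot 12 empty -> index 12.
Insert 641: h=4, slot 4 empty -> index 4.
Insert 798: h=5, slot 5 occupied -> index 6.
Insert 108: h=4, slots 4,5,6 occupied -> index 7.
Insert 201: h=6, slots 6,7 occupied -> index 8.
Insert 395: h=5, slots 5,6,7,8 occupied -> index 9.
Table: [-, 872, -, -, 641, 83, 798, 108, 201, 395, -, -, 688]

108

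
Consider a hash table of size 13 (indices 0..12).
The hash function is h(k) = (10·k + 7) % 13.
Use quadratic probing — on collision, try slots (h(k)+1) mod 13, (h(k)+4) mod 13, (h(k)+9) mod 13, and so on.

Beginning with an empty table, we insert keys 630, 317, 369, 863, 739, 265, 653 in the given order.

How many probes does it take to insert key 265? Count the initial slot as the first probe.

4

Insert 630: h=2, slot 2 empty → index 2.
Insert 317: h=5, slot 5 empty → index 5.
Insert 369: h=5, slot 5 occupied → index 6.
Insert 863: h=5, slots 5,6 occupied → index 9.
Insert 739: h=0, slot 0 empty → index 0.
Insert 265: h=5, slots 5,6,9 occupied → index 1.
Insert 653: h=11, slot 11 empty → index 11.
Table: [739, 265, 630, ∅, ∅, 317, 369, ∅, ∅, 863, ∅, 653, ∅]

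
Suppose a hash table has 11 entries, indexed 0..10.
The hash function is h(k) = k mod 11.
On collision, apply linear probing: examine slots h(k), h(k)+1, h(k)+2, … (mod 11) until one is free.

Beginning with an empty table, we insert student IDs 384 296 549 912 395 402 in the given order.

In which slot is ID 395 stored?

Insert 384: h=10, slot 10 empty -> index 10.
Insert 296: h=10, slot 10 occupied -> index 0.
Insert 549: h=10, slots 10,0 occupied -> index 1.
Insert 912: h=10, slots 10,0,1 occupied -> index 2.
Insert 395: h=10, slots 10,0,1,2 occupied -> index 3.
Insert 402: h=6, slot 6 empty -> index 6.
Table: [296, 549, 912, 395, ., ., 402, ., ., ., 384]

3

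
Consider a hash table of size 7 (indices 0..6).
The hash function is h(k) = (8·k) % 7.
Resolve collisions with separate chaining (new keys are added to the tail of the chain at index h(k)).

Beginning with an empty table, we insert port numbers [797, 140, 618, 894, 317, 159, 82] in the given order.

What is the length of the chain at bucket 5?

Insert 797: h=6, bucket 6 empty -> new chain.
Insert 140: h=0, bucket 0 empty -> new chain.
Insert 618: h=2, bucket 2 empty -> new chain.
Insert 894: h=5, bucket 5 empty -> new chain.
Insert 317: h=2, bucket 2 nonempty -> append to chain.
Insert 159: h=5, bucket 5 nonempty -> append to chain.
Insert 82: h=5, bucket 5 nonempty -> append to chain.
Final buckets:
0: 140
1: .
2: 618 -> 317
3: .
4: .
5: 894 -> 159 -> 82
6: 797

3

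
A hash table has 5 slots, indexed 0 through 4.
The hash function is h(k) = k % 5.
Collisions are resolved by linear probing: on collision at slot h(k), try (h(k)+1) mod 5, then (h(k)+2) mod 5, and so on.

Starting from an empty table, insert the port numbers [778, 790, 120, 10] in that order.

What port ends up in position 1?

778: h=3 -> slot 3
790: h=0 -> slot 0
120: h=0, probe 0,1 -> slot 1
10: h=0, probe 0,1,2 -> slot 2
Table: [790, 120, 10, 778, _]

120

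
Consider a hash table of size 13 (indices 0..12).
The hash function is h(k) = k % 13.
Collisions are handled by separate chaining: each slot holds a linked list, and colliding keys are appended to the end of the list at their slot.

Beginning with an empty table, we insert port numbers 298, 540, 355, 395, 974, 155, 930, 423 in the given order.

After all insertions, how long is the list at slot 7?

298 → bucket 12
540 → bucket 7
355 → bucket 4
395 → bucket 5
974 → bucket 12 (collision)
155 → bucket 12 (collision)
930 → bucket 7 (collision)
423 → bucket 7 (collision)
Final buckets:
0: _
1: _
2: _
3: _
4: 355
5: 395
6: _
7: 540 -> 930 -> 423
8: _
9: _
10: _
11: _
12: 298 -> 974 -> 155

3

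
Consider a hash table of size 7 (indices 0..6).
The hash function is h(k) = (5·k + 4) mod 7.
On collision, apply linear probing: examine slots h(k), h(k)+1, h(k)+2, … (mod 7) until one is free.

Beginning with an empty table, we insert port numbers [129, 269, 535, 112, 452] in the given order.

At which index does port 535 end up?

0

Insert 129: h=5, slot 5 empty → index 5.
Insert 269: h=5, slot 5 occupied → index 6.
Insert 535: h=5, slots 5,6 occupied → index 0.
Insert 112: h=4, slot 4 empty → index 4.
Insert 452: h=3, slot 3 empty → index 3.
Table: [535, —, —, 452, 112, 129, 269]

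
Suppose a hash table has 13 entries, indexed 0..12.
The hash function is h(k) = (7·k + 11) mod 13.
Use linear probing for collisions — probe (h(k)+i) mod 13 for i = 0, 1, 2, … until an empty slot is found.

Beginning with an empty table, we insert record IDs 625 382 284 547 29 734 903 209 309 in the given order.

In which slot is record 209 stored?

Insert 625: h=5, slot 5 empty => index 5.
Insert 382: h=7, slot 7 empty => index 7.
Insert 284: h=10, slot 10 empty => index 10.
Insert 547: h=5, slot 5 occupied => index 6.
Insert 29: h=6, slots 6,7 occupied => index 8.
Insert 734: h=1, slot 1 empty => index 1.
Insert 903: h=1, slot 1 occupied => index 2.
Insert 209: h=5, slots 5,6,7,8 occupied => index 9.
Insert 309: h=3, slot 3 empty => index 3.
Table: [-, 734, 903, 309, -, 625, 547, 382, 29, 209, 284, -, -]

9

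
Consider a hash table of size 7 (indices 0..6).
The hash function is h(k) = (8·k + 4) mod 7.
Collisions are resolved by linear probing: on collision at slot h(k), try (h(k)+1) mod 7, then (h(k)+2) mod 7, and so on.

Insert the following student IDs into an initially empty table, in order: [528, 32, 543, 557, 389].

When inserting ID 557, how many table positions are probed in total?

Insert 528: h=0, slot 0 empty => index 0.
Insert 32: h=1, slot 1 empty => index 1.
Insert 543: h=1, slot 1 occupied => index 2.
Insert 557: h=1, slots 1,2 occupied => index 3.
Insert 389: h=1, slots 1,2,3 occupied => index 4.
Table: [528, 32, 543, 557, 389, -, -]

3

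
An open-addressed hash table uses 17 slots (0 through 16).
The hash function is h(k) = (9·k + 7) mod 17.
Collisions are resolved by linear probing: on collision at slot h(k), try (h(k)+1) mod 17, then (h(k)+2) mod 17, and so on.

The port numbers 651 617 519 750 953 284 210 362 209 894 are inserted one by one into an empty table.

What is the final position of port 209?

651: h=1 => slot 1
617: h=1, probe 1,2 => slot 2
519: h=3 => slot 3
750: h=8 => slot 8
953: h=16 => slot 16
284: h=13 => slot 13
210: h=10 => slot 10
362: h=1, probe 1,2,3,4 => slot 4
209: h=1, probe 1,2,3,4,5 => slot 5
894: h=12 => slot 12
Table: [—, 651, 617, 519, 362, 209, —, —, 750, —, 210, —, 894, 284, —, —, 953]

5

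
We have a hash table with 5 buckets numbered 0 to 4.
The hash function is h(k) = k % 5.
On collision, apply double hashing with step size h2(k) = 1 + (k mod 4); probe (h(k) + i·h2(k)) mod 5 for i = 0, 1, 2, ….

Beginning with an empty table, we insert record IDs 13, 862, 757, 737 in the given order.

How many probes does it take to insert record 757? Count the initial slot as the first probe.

2

Insert 13: h=3, slot 3 empty → index 3.
Insert 862: h=2, slot 2 empty → index 2.
Insert 757: h=2, h2=2, slot 2 occupied → index 4.
Insert 737: h=2, h2=2, slots 2,4 occupied → index 1.
Table: [_, 737, 862, 13, 757]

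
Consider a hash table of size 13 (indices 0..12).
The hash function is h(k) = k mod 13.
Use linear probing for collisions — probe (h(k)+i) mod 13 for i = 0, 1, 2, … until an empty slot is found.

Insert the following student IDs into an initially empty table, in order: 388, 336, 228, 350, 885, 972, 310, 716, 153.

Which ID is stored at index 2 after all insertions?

388 hashes to 11; slot 11 is free -> place at 11.
336 hashes to 11; 11 taken -> place at 12.
228 hashes to 7; slot 7 is free -> place at 7.
350 hashes to 12; 12 taken -> place at 0.
885 hashes to 1; slot 1 is free -> place at 1.
972 hashes to 10; slot 10 is free -> place at 10.
310 hashes to 11; 11,12,0,1 taken -> place at 2.
716 hashes to 1; 1,2 taken -> place at 3.
153 hashes to 10; 10,11,12,0,1,2,3 taken -> place at 4.
Table: [350, 885, 310, 716, 153, ∅, ∅, 228, ∅, ∅, 972, 388, 336]

310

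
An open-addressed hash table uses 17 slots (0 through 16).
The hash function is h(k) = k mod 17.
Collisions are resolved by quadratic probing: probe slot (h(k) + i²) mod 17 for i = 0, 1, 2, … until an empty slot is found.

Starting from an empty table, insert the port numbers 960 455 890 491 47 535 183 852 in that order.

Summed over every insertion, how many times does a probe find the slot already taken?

4

Insert 960: h=8, slot 8 empty -> index 8.
Insert 455: h=13, slot 13 empty -> index 13.
Insert 890: h=6, slot 6 empty -> index 6.
Insert 491: h=15, slot 15 empty -> index 15.
Insert 47: h=13, slot 13 occupied -> index 14.
Insert 535: h=8, slot 8 occupied -> index 9.
Insert 183: h=13, slots 13,14 occupied -> index 0.
Insert 852: h=2, slot 2 empty -> index 2.
Table: [183, _, 852, _, _, _, 890, _, 960, 535, _, _, _, 455, 47, 491, _]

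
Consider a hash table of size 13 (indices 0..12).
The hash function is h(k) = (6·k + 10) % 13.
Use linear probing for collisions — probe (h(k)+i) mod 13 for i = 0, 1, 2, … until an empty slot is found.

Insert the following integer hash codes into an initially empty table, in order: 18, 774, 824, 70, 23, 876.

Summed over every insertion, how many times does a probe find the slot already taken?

Insert 18: h=1, slot 1 empty → index 1.
Insert 774: h=0, slot 0 empty → index 0.
Insert 824: h=1, slot 1 occupied → index 2.
Insert 70: h=1, slots 1,2 occupied → index 3.
Insert 23: h=5, slot 5 empty → index 5.
Insert 876: h=1, slots 1,2,3 occupied → index 4.
Table: [774, 18, 824, 70, 876, 23, _, _, _, _, _, _, _]

6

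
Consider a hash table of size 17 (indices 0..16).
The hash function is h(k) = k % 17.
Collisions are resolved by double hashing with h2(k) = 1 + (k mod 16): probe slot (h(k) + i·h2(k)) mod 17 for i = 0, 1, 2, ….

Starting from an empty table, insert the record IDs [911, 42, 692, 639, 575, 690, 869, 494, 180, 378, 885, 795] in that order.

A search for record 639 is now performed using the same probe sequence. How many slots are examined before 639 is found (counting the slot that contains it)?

2

911 hashes to 10; slot 10 is free → place at 10.
42 hashes to 8; slot 8 is free → place at 8.
692 hashes to 12; slot 12 is free → place at 12.
639 hashes to 10, h2=16; 10 taken → place at 9.
575 hashes to 14; slot 14 is free → place at 14.
690 hashes to 10, h2=3; 10 taken → place at 13.
869 hashes to 2; slot 2 is free → place at 2.
494 hashes to 1; slot 1 is free → place at 1.
180 hashes to 10, h2=5; 10 taken → place at 15.
378 hashes to 4; slot 4 is free → place at 4.
885 hashes to 1, h2=6; 1 taken → place at 7.
795 hashes to 13, h2=12; 13,8 taken → place at 3.
Table: [-, 494, 869, 795, 378, -, -, 885, 42, 639, 911, -, 692, 690, 575, 180, -]
Lookup 639: h=10, h2=16, probe 10,9 → found at 9.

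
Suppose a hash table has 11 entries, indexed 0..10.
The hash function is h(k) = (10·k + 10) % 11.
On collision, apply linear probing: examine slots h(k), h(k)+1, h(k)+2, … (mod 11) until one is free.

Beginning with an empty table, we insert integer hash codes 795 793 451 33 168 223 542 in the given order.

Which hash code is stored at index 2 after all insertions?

542

795 hashes to 7; slot 7 is free → place at 7.
793 hashes to 9; slot 9 is free → place at 9.
451 hashes to 10; slot 10 is free → place at 10.
33 hashes to 10; 10 taken → place at 0.
168 hashes to 7; 7 taken → place at 8.
223 hashes to 7; 7,8,9,10,0 taken → place at 1.
542 hashes to 7; 7,8,9,10,0,1 taken → place at 2.
Table: [33, 223, 542, ∅, ∅, ∅, ∅, 795, 168, 793, 451]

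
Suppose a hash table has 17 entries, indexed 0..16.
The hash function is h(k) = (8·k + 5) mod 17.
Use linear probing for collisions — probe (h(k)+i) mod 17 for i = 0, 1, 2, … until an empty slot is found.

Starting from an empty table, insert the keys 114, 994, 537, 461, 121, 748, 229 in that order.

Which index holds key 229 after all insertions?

114: h=16 -> slot 16
994: h=1 -> slot 1
537: h=0 -> slot 0
461: h=4 -> slot 4
121: h=4, probe 4,5 -> slot 5
748: h=5, probe 5,6 -> slot 6
229: h=1, probe 1,2 -> slot 2
Table: [537, 994, 229, _, 461, 121, 748, _, _, _, _, _, _, _, _, _, 114]

2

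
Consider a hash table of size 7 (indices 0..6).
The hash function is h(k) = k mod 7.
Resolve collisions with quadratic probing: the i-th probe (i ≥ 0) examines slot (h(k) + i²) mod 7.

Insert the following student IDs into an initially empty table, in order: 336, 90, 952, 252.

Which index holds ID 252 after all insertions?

4

336: h=0 => slot 0
90: h=6 => slot 6
952: h=0, probe 0,1 => slot 1
252: h=0, probe 0,1,4 => slot 4
Table: [336, 952, -, -, 252, -, 90]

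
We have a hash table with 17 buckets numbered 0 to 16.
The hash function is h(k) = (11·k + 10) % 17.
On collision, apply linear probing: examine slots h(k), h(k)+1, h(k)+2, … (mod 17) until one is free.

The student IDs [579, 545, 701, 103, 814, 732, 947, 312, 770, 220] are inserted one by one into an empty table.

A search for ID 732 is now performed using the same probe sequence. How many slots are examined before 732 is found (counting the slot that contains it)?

579: h=4 => slot 4
545: h=4, probe 4,5 => slot 5
701: h=3 => slot 3
103: h=4, probe 4,5,6 => slot 6
814: h=5, probe 5,6,7 => slot 7
732: h=4, probe 4,5,6,7,8 => slot 8
947: h=6, probe 6,7,8,9 => slot 9
312: h=8, probe 8,9,10 => slot 10
770: h=14 => slot 14
220: h=16 => slot 16
Table: [_, _, _, 701, 579, 545, 103, 814, 732, 947, 312, _, _, _, 770, _, 220]
Lookup 732: h=4, probe 4,5,6,7,8 → found at 8.

5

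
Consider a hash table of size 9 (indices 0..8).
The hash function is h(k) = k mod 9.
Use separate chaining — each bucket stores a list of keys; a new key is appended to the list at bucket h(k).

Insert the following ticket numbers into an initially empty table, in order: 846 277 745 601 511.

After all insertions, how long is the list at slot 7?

846 -> bucket 0
277 -> bucket 7
745 -> bucket 7 (collision)
601 -> bucket 7 (collision)
511 -> bucket 7 (collision)
Final buckets:
0: 846
1: ∅
2: ∅
3: ∅
4: ∅
5: ∅
6: ∅
7: 277 -> 745 -> 601 -> 511
8: ∅

4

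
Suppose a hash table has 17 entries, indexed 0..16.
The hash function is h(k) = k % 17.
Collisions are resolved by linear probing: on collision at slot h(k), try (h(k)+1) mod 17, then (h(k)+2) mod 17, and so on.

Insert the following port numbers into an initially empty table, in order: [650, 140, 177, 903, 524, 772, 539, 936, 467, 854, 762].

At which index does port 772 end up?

Insert 650: h=4, slot 4 empty => index 4.
Insert 140: h=4, slot 4 occupied => index 5.
Insert 177: h=7, slot 7 empty => index 7.
Insert 903: h=2, slot 2 empty => index 2.
Insert 524: h=14, slot 14 empty => index 14.
Insert 772: h=7, slot 7 occupied => index 8.
Insert 539: h=12, slot 12 empty => index 12.
Insert 936: h=1, slot 1 empty => index 1.
Insert 467: h=8, slot 8 occupied => index 9.
Insert 854: h=4, slots 4,5 occupied => index 6.
Insert 762: h=14, slot 14 occupied => index 15.
Table: [—, 936, 903, —, 650, 140, 854, 177, 772, 467, —, —, 539, —, 524, 762, —]

8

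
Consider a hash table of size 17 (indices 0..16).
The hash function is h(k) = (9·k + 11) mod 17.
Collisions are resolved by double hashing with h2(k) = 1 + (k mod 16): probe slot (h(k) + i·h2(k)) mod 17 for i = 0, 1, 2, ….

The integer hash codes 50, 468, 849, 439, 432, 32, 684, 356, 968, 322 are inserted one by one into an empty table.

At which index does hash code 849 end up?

4

Insert 50: h=2, slot 2 empty -> index 2.
Insert 468: h=7, slot 7 empty -> index 7.
Insert 849: h=2, h2=2, slot 2 occupied -> index 4.
Insert 439: h=1, slot 1 empty -> index 1.
Insert 432: h=6, slot 6 empty -> index 6.
Insert 32: h=10, slot 10 empty -> index 10.
Insert 684: h=13, slot 13 empty -> index 13.
Insert 356: h=2, h2=5, slots 2,7 occupied -> index 12.
Insert 968: h=2, h2=9, slot 2 occupied -> index 11.
Insert 322: h=2, h2=3, slot 2 occupied -> index 5.
Table: [∅, 439, 50, ∅, 849, 322, 432, 468, ∅, ∅, 32, 968, 356, 684, ∅, ∅, ∅]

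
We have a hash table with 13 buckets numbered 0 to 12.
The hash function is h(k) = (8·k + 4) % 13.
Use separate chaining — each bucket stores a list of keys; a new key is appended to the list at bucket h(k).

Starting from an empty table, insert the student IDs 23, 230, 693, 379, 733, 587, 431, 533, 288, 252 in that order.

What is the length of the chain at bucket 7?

23 -> bucket 6
230 -> bucket 11
693 -> bucket 10
379 -> bucket 7
733 -> bucket 5
587 -> bucket 7 (collision)
431 -> bucket 7 (collision)
533 -> bucket 4
288 -> bucket 7 (collision)
252 -> bucket 5 (collision)
Final buckets:
0: -
1: -
2: -
3: -
4: 533
5: 733 -> 252
6: 23
7: 379 -> 587 -> 431 -> 288
8: -
9: -
10: 693
11: 230
12: -

4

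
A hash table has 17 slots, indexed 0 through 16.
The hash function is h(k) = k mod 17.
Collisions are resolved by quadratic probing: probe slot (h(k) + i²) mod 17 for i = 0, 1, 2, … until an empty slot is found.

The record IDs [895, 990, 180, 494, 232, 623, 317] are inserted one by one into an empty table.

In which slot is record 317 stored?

895 hashes to 11; slot 11 is free → place at 11.
990 hashes to 4; slot 4 is free → place at 4.
180 hashes to 10; slot 10 is free → place at 10.
494 hashes to 1; slot 1 is free → place at 1.
232 hashes to 11; 11 taken → place at 12.
623 hashes to 11; 11,12 taken → place at 15.
317 hashes to 11; 11,12,15 taken → place at 3.
Table: [∅, 494, ∅, 317, 990, ∅, ∅, ∅, ∅, ∅, 180, 895, 232, ∅, ∅, 623, ∅]

3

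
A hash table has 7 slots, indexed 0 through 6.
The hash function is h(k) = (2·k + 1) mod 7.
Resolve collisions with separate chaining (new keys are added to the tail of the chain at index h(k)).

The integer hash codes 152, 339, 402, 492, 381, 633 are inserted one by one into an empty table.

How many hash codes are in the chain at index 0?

Insert 152: h=4, bucket 4 empty -> new chain.
Insert 339: h=0, bucket 0 empty -> new chain.
Insert 402: h=0, bucket 0 nonempty -> append to chain.
Insert 492: h=5, bucket 5 empty -> new chain.
Insert 381: h=0, bucket 0 nonempty -> append to chain.
Insert 633: h=0, bucket 0 nonempty -> append to chain.
Final buckets:
0: 339 -> 402 -> 381 -> 633
1: ∅
2: ∅
3: ∅
4: 152
5: 492
6: ∅

4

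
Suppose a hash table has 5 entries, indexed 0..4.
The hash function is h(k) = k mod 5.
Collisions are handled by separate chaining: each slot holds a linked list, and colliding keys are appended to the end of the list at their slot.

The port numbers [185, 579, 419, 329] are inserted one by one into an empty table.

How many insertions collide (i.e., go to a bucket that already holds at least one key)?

Insert 185: h=0, bucket 0 empty -> new chain.
Insert 579: h=4, bucket 4 empty -> new chain.
Insert 419: h=4, bucket 4 nonempty -> append to chain.
Insert 329: h=4, bucket 4 nonempty -> append to chain.
Final buckets:
0: 185
1: .
2: .
3: .
4: 579 -> 419 -> 329

2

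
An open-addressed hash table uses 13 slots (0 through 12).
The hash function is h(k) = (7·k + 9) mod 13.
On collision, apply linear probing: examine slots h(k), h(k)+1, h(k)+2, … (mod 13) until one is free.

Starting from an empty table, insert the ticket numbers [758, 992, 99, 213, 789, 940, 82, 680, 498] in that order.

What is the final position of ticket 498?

758 hashes to 11; slot 11 is free -> place at 11.
992 hashes to 11; 11 taken -> place at 12.
99 hashes to 0; slot 0 is free -> place at 0.
213 hashes to 5; slot 5 is free -> place at 5.
789 hashes to 7; slot 7 is free -> place at 7.
940 hashes to 11; 11,12,0 taken -> place at 1.
82 hashes to 11; 11,12,0,1 taken -> place at 2.
680 hashes to 11; 11,12,0,1,2 taken -> place at 3.
498 hashes to 11; 11,12,0,1,2,3 taken -> place at 4.
Table: [99, 940, 82, 680, 498, 213, —, 789, —, —, —, 758, 992]

4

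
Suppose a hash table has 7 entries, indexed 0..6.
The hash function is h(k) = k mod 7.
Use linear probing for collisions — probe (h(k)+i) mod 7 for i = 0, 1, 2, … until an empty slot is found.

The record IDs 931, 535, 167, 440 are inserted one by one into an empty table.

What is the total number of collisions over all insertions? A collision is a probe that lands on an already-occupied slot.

931: h=0 -> slot 0
535: h=3 -> slot 3
167: h=6 -> slot 6
440: h=6, probe 6,0,1 -> slot 1
Table: [931, 440, ∅, 535, ∅, ∅, 167]

2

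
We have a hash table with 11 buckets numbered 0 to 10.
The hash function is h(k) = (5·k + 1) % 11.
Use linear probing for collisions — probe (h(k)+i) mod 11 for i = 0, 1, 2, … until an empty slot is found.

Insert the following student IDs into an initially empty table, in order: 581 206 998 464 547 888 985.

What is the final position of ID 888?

Insert 581: h=2, slot 2 empty => index 2.
Insert 206: h=8, slot 8 empty => index 8.
Insert 998: h=8, slot 8 occupied => index 9.
Insert 464: h=0, slot 0 empty => index 0.
Insert 547: h=8, slots 8,9 occupied => index 10.
Insert 888: h=8, slots 8,9,10,0 occupied => index 1.
Insert 985: h=9, slots 9,10,0,1,2 occupied => index 3.
Table: [464, 888, 581, 985, _, _, _, _, 206, 998, 547]

1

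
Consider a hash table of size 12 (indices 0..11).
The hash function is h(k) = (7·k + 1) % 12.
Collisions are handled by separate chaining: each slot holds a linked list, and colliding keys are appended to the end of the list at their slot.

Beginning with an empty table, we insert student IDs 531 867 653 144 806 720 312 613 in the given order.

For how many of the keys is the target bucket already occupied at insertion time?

3

Insert 531: h=10, bucket 10 empty -> new chain.
Insert 867: h=10, bucket 10 nonempty -> append to chain.
Insert 653: h=0, bucket 0 empty -> new chain.
Insert 144: h=1, bucket 1 empty -> new chain.
Insert 806: h=3, bucket 3 empty -> new chain.
Insert 720: h=1, bucket 1 nonempty -> append to chain.
Insert 312: h=1, bucket 1 nonempty -> append to chain.
Insert 613: h=8, bucket 8 empty -> new chain.
Final buckets:
0: 653
1: 144 -> 720 -> 312
2: —
3: 806
4: —
5: —
6: —
7: —
8: 613
9: —
10: 531 -> 867
11: —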